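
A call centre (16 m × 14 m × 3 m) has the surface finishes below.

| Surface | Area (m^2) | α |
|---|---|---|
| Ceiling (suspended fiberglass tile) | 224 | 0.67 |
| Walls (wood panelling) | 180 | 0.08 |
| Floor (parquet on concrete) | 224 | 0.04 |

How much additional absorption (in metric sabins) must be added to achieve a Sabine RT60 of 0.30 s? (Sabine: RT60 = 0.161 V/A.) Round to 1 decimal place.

187.2 sabins

A₁ = Σ Sᵢαᵢ = 224·0.67 + 180·0.08 + 224·0.04 = 173.440 sabins.
Target A₂ = 0.161·672/0.30 = 360.640 sabins (V = 672 m³).
Shortfall: 360.640 − 173.440 = 187.2 sabins.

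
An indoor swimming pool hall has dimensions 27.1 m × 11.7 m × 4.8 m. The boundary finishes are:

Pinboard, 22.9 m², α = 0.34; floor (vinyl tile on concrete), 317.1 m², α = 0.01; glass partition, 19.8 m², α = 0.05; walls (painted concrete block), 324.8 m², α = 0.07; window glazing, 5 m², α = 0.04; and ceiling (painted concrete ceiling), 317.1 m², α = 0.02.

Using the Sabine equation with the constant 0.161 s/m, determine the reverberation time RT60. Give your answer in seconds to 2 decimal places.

Summing Sᵢαᵢ: 7.786 + 3.171 + 0.990 + 22.736 + 0.200 + 6.342 → A = 41.225 sabins.
V = 27.1·11.7·4.8 = 1521.936 m³.
Sabine: RT60 = 0.161 × 1521.936 / 41.225 = 5.94 s.

5.94 s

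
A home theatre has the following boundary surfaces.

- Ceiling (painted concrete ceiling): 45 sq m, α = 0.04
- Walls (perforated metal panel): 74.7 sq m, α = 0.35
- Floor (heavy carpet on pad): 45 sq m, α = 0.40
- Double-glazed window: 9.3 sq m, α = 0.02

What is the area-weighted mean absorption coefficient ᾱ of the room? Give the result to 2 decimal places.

0.27

S = Σ Sᵢ = 45 + 74.7 + 45 + 9.3 = 174.0 sq m.
Σ(Sᵢαᵢ) = 45*0.04 + 74.7*0.35 + 45*0.40 + 9.3*0.02 = 46.131.
ᾱ = A/S = 0.27.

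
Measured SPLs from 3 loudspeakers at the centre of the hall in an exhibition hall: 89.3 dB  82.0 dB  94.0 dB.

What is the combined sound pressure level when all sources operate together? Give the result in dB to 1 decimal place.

Sum in the linear (power) domain: Σ 10^(Lᵢ/10) = 10^(89.3/10) + 10^(82.0/10) + 10^(94.0/10) = 3.522e+09.
Back to dB: 10·log₁₀ Σ = 95.5 dB.

95.5 dB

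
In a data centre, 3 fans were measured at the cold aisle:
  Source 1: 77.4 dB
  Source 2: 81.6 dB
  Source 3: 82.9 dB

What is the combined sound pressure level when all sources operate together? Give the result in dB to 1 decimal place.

86.0 dB

Sum in the linear (power) domain: Σ 10^(Lᵢ/10) = 10^(77.4/10) + 10^(81.6/10) + 10^(82.9/10) = 3.945e+08.
L_total = 10·log₁₀(3.945e+08) = 86.0 dB.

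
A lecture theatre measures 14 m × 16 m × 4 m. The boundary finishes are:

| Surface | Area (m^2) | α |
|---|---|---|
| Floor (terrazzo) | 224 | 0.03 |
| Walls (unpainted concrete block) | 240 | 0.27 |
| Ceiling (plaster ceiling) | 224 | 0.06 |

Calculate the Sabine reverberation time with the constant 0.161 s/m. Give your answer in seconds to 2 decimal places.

Total absorption A = 224·0.03 + 240·0.27 + 224·0.06
  = 6.720 + 64.800 + 13.440 = 84.960 m^2 sabins.
V = 14·16·4 = 896 m³.
Sabine: RT60 = 0.161 × 896 / 84.960 = 1.70 s.

1.70 seconds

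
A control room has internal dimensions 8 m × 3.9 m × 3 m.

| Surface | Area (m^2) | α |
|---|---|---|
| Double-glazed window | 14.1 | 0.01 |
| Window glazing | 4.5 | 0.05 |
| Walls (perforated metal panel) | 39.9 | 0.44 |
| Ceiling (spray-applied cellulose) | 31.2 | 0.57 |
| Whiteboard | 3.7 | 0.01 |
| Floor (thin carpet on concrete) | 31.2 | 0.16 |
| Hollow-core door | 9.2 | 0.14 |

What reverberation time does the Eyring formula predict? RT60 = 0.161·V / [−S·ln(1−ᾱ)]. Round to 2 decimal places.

0.30 seconds

Total surface area S = 14.1 + 4.5 + 39.9 + 31.2 + 3.7 + 31.2 + 9.2 = 133.8 m^2.
Σ(Sᵢαᵢ) = 14.1·0.01 + 4.5·0.05 + 39.9·0.44 + 31.2·0.57 + 3.7·0.01 + 31.2·0.16 + 9.2·0.14 = 42.023.
ᾱ = 42.023 / 133.8 = 0.3141.
−S·ln(1−ᾱ) = −133.8 × ln(1 − 0.3141) = 50.446.
V = 8 × 3.9 × 3 = 93.6 m³.
T = 0.161·V/[−S·ln(1−ᾱ)] = 0.161·93.6/50.446 = 0.30 s.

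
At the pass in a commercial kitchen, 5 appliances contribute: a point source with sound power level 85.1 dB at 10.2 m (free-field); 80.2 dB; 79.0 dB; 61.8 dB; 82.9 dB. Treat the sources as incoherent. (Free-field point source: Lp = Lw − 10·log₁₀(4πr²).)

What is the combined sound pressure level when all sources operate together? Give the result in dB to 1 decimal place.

85.8 dB

Source at 10.2 m: Lp = 85.1 − 10·log₁₀(4π·10.2²) = 85.1 − 10·log₁₀(1307.405) = 53.9 dB.
Σ 10^(Lᵢ/10) = 3.809e+08.
L_total = 10·log₁₀(3.809e+08) = 85.8 dB.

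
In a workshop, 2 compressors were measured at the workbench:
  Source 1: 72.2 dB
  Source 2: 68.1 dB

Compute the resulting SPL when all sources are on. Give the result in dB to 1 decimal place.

Σ 10^(Lᵢ/10) = 2.305e+07.
L_total = 10·log₁₀(2.305e+07) = 73.6 dB.

73.6 dB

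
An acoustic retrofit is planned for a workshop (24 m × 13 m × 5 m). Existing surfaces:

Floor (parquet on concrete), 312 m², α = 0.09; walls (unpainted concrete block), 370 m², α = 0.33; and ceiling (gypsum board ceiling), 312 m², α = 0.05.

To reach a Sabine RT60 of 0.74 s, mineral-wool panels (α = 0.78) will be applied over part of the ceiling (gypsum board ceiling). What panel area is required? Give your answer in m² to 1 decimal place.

237.8

A₁ = Σ Sᵢαᵢ = 312×0.09 + 370×0.33 + 312×0.05 = 165.780 sabins.
Required A₂ = 0.161·1560/0.74 = 339.405 sabins.
Absorption to add: 339.405 − 165.780 = 173.625 sabins.
Net gain per m²: Δα = 0.78 − 0.05 = 0.73.
Panel area = 173.625 / 0.73 = 237.8 m².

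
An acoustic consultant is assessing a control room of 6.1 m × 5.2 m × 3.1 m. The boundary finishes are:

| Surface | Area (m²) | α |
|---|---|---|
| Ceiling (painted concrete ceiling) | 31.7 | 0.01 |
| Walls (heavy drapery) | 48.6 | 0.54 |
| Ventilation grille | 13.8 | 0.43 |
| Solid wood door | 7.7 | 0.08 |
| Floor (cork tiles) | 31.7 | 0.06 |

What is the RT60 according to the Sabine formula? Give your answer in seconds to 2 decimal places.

0.45 s

Total absorption A = 31.7·0.01 + 48.6·0.54 + 13.8·0.43 + 7.7·0.08 + 31.7·0.06
  = 0.317 + 26.244 + 5.934 + 0.616 + 1.902 = 35.013 m² sabins.
Volume V = 6.1 × 5.2 × 3.1 = 98.332 m³.
RT60 = 0.161 · V / A = 0.161 × 98.332 / 35.013 = 0.45 s.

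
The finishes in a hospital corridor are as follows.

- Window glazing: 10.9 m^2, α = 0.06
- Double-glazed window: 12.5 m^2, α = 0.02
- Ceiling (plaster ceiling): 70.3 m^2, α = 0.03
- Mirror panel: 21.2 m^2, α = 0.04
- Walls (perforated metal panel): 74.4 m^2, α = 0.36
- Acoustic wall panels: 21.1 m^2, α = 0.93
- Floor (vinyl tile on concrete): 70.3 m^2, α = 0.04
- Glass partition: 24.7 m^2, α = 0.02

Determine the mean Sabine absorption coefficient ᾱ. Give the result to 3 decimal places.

Total surface area S = 305.4 m^2.
Σ(Sᵢαᵢ) = 10.9*0.06 + 12.5*0.02 + 70.3*0.03 + 21.2*0.04 + 74.4*0.36 + 21.1*0.93 + 70.3*0.04 + 24.7*0.02 = 53.574.
ᾱ = 53.574 / 305.4 = 0.175.

0.175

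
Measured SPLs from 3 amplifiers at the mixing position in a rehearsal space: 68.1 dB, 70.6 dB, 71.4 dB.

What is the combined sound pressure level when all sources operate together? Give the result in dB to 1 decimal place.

Sum in the linear (power) domain: Σ 10^(Lᵢ/10) = 10^(68.1/10) + 10^(70.6/10) + 10^(71.4/10) = 3.174e+07.
L_total = 10·log₁₀(3.174e+07) = 75.0 dB.

75.0 dB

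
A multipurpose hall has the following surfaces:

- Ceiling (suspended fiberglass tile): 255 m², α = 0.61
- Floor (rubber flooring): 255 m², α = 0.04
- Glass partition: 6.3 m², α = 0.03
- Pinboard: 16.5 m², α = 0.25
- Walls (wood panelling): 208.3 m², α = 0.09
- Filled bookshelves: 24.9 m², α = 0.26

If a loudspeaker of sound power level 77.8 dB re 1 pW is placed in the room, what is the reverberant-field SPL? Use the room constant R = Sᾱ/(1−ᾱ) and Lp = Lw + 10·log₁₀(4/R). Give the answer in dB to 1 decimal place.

59.6 dB

A = 195.285 sabins; S = 766.0 m².
ᾱ = 195.285/766.0 = 0.2549; R = Sᾱ/(1−ᾱ) = 195.285/(1−0.2549) = 262.092 m².
Lp = 77.8 + 10·log₁₀(4/262.092) = 77.8 + (-18.16) = 59.6 dB.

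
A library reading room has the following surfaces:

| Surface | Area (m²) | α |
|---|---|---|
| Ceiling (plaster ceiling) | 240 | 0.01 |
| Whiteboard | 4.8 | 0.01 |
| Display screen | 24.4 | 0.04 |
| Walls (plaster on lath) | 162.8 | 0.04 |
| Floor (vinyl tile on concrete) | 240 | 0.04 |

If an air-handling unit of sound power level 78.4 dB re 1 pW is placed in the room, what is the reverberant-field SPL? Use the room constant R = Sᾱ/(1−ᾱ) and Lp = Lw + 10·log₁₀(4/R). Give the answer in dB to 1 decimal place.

A = 19.536 sabins; S = 672.0 m².
ᾱ = 19.536/672.0 = 0.0291; R = Sᾱ/(1−ᾱ) = 19.536/(1−0.0291) = 20.122 m².
Lp = Lw + 10 log₁₀(4/R) = 78.4 -7.02 = 71.4 dB.

71.4 dB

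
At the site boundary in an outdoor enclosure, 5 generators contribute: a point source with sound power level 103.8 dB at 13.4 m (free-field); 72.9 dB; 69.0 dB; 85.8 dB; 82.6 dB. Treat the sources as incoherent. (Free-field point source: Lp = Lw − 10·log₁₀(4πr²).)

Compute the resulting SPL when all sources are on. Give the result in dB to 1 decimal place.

Source at 13.4 m: Lp = 103.8 − 10·log₁₀(4π·13.4²) = 103.8 − 10·log₁₀(2256.418) = 70.3 dB.
Sum in the linear (power) domain: Σ 10^(Lᵢ/10) = 10^(70.3/10) + 10^(72.9/10) + 10^(69.0/10) + 10^(85.8/10) + 10^(82.6/10) = 6.003e+08.
L_total = 10·log₁₀(6.003e+08) = 87.8 dB.

87.8 dB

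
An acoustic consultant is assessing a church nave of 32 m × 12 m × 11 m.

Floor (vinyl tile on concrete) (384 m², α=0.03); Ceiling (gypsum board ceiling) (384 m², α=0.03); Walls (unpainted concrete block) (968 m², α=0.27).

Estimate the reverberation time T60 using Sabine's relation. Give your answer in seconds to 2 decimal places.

2.39 sec

Equivalent absorption area: A = 384*0.03 + 384*0.03 + 968*0.27 = 284.400 m².
Volume V = 32 × 12 × 11 = 4224 m³.
Sabine: RT60 = 0.161 × 4224 / 284.400 = 2.39 s.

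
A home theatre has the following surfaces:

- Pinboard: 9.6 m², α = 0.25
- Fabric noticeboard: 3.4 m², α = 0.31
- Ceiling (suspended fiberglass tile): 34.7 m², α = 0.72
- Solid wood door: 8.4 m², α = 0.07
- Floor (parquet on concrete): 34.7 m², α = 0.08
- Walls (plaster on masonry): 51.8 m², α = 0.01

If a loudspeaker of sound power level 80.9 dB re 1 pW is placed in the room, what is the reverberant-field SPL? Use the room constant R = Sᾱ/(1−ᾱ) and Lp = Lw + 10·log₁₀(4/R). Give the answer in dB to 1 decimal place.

70.7 dB

A = 32.320 sabins; S = 142.6 m².
ᾱ = 32.320/142.6 = 0.2266; R = Sᾱ/(1−ᾱ) = 32.320/(1−0.2266) = 41.790 m².
Lp = Lw + 10 log₁₀(4/R) = 80.9 -10.19 = 70.7 dB.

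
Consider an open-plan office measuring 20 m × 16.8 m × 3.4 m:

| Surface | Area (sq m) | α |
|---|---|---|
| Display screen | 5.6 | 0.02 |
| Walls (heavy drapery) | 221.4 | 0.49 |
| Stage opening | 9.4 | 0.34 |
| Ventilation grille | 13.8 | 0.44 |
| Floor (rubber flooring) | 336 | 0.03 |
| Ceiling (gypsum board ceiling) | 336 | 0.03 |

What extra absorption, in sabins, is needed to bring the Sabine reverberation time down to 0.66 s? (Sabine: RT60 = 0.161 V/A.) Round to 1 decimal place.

140.7 sabins

Summing Sᵢαᵢ: 0.112 + 108.486 + 3.196 + 6.072 + 10.080 + 10.080 → A₁ = 138.026 sabins.
For T = 0.66 s, need A₂ = 0.161·V/T = 0.161·1142.4/0.66 = 278.676 sabins.
Additional absorption ΔA = 278.676 − 138.026 = 140.7 sabins.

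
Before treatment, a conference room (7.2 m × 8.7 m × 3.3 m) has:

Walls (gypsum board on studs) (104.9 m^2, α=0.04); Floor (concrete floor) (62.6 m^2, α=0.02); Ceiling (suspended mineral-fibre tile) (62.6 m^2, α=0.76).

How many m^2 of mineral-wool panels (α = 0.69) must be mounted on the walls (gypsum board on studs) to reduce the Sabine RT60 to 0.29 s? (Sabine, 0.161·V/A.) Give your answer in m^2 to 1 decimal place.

Total absorption A₁ = 104.9*0.04 + 62.6*0.02 + 62.6*0.76
  = 4.196 + 1.252 + 47.576 = 53.024 m^2 sabins.
Required A₂ = 0.161·206.712/0.29 = 114.761 sabins.
Absorption to add: 114.761 − 53.024 = 61.737 sabins.
Net gain per m^2: Δα = 0.69 − 0.04 = 0.65.
Panel area = 61.737 / 0.65 = 95.0 m^2.

95.0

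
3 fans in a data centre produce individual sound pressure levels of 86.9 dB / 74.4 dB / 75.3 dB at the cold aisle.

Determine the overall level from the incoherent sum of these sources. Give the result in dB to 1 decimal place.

Converting to relative power and adding: 10^(86.9/10) + 10^(74.4/10) + 10^(75.3/10) = 5.512e+08.
Back to dB: 10·log₁₀ Σ = 87.4 dB.

87.4 dB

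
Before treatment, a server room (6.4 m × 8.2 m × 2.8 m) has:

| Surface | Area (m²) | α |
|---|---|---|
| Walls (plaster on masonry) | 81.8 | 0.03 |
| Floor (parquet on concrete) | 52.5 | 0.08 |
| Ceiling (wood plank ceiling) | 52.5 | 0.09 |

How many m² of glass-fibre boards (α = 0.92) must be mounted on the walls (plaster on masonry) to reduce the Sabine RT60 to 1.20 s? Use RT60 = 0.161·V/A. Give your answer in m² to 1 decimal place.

9.4

Total absorption A₁ = 81.8·0.03 + 52.5·0.08 + 52.5·0.09
  = 2.454 + 4.200 + 4.725 = 11.379 m² sabins.
Required A₂ = 0.161·146.944/1.20 = 19.715 sabins.
ΔA needed = 19.715 − 11.379 = 8.336 sabins.
Each m² of panel replacing the walls (plaster on masonry) adds (0.92 − 0.03) = 0.89 sabins.
Panel area = 8.336 / 0.89 = 9.4 m².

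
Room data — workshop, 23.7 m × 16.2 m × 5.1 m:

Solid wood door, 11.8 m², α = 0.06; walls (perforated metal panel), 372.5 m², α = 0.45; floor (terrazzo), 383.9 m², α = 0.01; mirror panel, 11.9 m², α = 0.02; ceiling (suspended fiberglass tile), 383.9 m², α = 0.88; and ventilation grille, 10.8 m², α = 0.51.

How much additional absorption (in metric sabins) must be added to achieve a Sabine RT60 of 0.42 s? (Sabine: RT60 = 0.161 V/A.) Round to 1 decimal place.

234.9 sabins

Summing Sᵢαᵢ: 0.708 + 167.625 + 3.839 + 0.238 + 337.832 + 5.508 → A₁ = 515.750 sabins.
V = 1958.094 m³. Required absorption A₂ = 0.161 × 1958.094 / 0.42 = 750.603 sabins.
Shortfall: 750.603 − 515.750 = 234.9 sabins.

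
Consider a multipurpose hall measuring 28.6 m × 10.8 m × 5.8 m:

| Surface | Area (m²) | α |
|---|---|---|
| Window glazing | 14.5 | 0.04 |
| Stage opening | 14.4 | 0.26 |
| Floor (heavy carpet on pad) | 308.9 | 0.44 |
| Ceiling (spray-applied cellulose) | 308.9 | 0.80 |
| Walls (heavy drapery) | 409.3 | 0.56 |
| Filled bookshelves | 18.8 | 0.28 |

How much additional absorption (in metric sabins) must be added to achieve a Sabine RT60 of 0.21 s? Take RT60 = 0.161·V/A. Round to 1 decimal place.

Summing Sᵢαᵢ: 0.580 + 3.744 + 135.916 + 247.120 + 229.208 + 5.264 → A₁ = 621.832 sabins.
Target A₂ = 0.161·1791.504/0.21 = 1373.486 sabins (V = 1791.504 m³).
ΔA = A₂ − A₁ = 1373.486 − 621.832 = 751.7 sabins.

751.7 sabins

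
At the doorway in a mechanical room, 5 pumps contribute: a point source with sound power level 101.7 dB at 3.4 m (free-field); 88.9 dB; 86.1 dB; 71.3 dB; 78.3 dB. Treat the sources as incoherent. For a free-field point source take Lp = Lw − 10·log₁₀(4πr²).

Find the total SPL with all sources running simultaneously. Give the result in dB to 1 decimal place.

91.4 dB

Source at 3.4 m: Lp = 101.7 − 10·log₁₀(4π·3.4²) = 101.7 − 10·log₁₀(145.267) = 80.1 dB.
Converting to relative power and adding: 10^(80.1/10) + 10^(88.9/10) + 10^(86.1/10) + 10^(71.3/10) + 10^(78.3/10) = 1.367e+09.
L_total = 10·log₁₀(1.367e+09) = 91.4 dB.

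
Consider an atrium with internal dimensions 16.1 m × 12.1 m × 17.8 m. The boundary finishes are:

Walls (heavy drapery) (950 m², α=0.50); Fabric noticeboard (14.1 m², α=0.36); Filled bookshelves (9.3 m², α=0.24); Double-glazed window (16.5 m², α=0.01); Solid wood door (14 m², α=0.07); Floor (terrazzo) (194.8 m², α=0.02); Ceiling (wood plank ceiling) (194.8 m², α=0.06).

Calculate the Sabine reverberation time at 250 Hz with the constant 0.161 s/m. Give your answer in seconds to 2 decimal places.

Summing Sᵢαᵢ: 475.000 + 5.076 + 2.232 + 0.165 + 0.980 + 3.896 + 11.688 → A = 499.037 sabins.
Volume V = 16.1 × 12.1 × 17.8 = 3467.618 m³.
RT60 = 0.161 · V / A = 0.161 × 3467.618 / 499.037 = 1.12 s.

1.12 sec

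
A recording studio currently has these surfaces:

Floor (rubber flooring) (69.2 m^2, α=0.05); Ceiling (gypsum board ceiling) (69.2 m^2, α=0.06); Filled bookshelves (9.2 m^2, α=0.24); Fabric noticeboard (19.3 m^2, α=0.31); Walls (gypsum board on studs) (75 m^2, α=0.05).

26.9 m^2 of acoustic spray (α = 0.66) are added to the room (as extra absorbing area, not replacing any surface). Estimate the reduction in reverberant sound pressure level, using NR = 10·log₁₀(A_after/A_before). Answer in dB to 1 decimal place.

Total absorption A_before = 69.2·0.05 + 69.2·0.06 + 9.2·0.24 + 19.3·0.31 + 75·0.05
  = 3.460 + 4.152 + 2.208 + 5.983 + 3.750 = 19.553 m^2 sabins.
Treatment contributes 26.9·0.66 = 17.754 sabins.
A_after = 19.553 + 17.754 = 37.307 sabins.
NR = 10·log₁₀(37.307/19.553) = 2.8 dB.

2.8 dB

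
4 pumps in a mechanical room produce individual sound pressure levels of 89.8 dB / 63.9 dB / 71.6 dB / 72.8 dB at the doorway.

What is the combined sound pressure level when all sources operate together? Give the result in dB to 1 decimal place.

90.0 dB

Sum in the linear (power) domain: Σ 10^(Lᵢ/10) = 10^(89.8/10) + 10^(63.9/10) + 10^(71.6/10) + 10^(72.8/10) = 9.91e+08.
Back to dB: 10·log₁₀ Σ = 90.0 dB.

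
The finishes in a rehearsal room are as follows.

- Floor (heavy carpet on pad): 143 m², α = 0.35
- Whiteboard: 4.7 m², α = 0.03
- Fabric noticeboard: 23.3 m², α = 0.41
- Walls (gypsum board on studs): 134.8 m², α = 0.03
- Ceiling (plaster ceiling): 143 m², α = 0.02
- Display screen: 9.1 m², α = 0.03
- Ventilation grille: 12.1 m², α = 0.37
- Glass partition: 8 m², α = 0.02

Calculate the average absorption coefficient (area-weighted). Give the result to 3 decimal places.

0.150

Total surface area S = 478.0 m².
Weighted sum Σ Sα = 71.558.
ᾱ = 71.558 / 478.0 = 0.150.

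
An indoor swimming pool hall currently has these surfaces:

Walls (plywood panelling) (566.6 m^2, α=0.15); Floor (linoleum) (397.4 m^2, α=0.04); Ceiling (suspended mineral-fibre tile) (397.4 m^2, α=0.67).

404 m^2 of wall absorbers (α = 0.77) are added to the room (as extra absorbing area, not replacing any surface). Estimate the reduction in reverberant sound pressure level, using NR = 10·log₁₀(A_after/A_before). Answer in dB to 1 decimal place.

2.7 dB

Equivalent absorption area: A_before = 566.6*0.15 + 397.4*0.04 + 397.4*0.67 = 367.144 m^2.
Added absorption = 404 × 0.77 = 311.080 sabins.
A_after = 367.144 + 311.080 = 678.224 sabins.
Reduction = 10 log₁₀(A_after/A_before) = 10 log₁₀(1.8473) = 2.7 dB.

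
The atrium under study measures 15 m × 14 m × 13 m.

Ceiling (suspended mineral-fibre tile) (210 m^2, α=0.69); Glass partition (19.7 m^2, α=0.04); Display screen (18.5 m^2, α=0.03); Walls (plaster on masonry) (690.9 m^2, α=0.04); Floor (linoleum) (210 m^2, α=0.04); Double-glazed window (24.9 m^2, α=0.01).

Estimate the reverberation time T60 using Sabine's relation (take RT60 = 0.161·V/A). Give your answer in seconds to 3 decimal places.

A = Σ Sᵢαᵢ = 210×0.69 + 19.7×0.04 + 18.5×0.03 + 690.9×0.04 + 210×0.04 + 24.9×0.01 = 182.528 sabins.
Volume V = 15 × 14 × 13 = 2730 m³.
RT60 = 0.161 · V / A = 0.161 × 2730 / 182.528 = 2.408 s.

2.408 s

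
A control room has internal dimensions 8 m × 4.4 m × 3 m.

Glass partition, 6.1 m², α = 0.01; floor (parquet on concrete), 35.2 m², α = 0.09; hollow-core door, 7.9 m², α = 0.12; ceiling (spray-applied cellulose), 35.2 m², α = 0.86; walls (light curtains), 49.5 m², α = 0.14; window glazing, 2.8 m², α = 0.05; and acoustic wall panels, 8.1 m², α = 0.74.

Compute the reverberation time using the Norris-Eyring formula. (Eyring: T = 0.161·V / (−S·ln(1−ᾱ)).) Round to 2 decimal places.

Total surface area S = 6.1 + 35.2 + 7.9 + 35.2 + 49.5 + 2.8 + 8.1 = 144.8 m².
Σ(Sᵢαᵢ) = 6.1·0.01 + 35.2·0.09 + 7.9·0.12 + 35.2·0.86 + 49.5·0.14 + 2.8·0.05 + 8.1·0.74 = 47.513.
Mean coefficient ᾱ = A/S = 0.3281.
Eyring denominator: −S ln(1−ᾱ) = 57.579.
V = 8 × 4.4 × 3 = 105.6 m³.
RT60 = 0.161 × 105.6 / 57.579 = 0.30 s.

0.30 seconds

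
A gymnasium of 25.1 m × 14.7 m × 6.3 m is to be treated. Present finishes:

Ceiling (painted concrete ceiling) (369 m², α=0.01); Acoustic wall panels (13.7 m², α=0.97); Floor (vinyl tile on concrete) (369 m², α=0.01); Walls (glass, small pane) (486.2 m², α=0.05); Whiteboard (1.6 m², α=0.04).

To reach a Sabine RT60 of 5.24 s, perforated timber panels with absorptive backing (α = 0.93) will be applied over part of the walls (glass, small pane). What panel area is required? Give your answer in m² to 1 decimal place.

Summing Sᵢαᵢ: 3.690 + 13.289 + 3.690 + 24.310 + 0.064 → A₁ = 45.043 sabins.
V = 2324.511 m³. Target absorption A₂ = 0.161 × 2324.511 / 5.24 = 71.421 sabins.
ΔA needed = 71.421 − 45.043 = 26.378 sabins.
Each m² of panel replacing the walls (glass, small pane) adds (0.93 − 0.05) = 0.88 sabins.
Area = ΔA/Δα = 26.378/0.88 = 30.0 m².

30.0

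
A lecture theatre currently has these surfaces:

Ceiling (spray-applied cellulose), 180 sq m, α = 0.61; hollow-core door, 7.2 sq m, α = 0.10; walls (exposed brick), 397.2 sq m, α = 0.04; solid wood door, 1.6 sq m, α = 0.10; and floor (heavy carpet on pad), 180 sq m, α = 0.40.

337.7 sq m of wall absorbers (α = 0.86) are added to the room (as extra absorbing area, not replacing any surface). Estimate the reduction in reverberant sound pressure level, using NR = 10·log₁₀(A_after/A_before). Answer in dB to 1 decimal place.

Equivalent absorption area: A_before = 180*0.61 + 7.2*0.10 + 397.2*0.04 + 1.6*0.10 + 180*0.40 = 198.568 sq m.
Treatment contributes 337.7·0.86 = 290.422 sabins.
New total A_after = 488.990 sabins.
NR = 10·log₁₀(488.990/198.568) = 3.9 dB.

3.9 dB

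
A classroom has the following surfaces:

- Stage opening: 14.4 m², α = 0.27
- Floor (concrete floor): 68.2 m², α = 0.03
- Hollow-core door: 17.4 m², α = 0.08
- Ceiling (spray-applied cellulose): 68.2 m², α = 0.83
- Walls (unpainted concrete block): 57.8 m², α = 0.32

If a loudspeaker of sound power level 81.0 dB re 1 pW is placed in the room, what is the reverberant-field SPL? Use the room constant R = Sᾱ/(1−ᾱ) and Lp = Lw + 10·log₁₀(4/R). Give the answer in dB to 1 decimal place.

65.9 dB

Σ(Sᵢαᵢ) = 14.4·0.27 + 68.2·0.03 + 17.4·0.08 + 68.2·0.83 + 57.8·0.32 = 82.428; total area S = 226.0 m².
ᾱ = 82.428/226.0 = 0.3647; R = Sᾱ/(1−ᾱ) = 82.428/(1−0.3647) = 129.747 m².
Lp = Lw + 10 log₁₀(4/R) = 81.0 -15.11 = 65.9 dB.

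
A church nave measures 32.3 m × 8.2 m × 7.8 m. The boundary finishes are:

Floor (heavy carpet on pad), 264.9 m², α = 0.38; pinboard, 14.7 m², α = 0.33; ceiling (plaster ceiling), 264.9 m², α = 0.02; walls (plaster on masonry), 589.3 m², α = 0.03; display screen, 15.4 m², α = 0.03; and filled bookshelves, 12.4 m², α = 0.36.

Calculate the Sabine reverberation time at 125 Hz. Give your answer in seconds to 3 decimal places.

A = Σ Sᵢαᵢ = 264.9×0.38 + 14.7×0.33 + 264.9×0.02 + 589.3×0.03 + 15.4×0.03 + 12.4×0.36 = 133.416 sabins.
Room volume: 2065.908 m³.
RT60 = 0.161 · V / A = 0.161 × 2065.908 / 133.416 = 2.493 s.

2.493 s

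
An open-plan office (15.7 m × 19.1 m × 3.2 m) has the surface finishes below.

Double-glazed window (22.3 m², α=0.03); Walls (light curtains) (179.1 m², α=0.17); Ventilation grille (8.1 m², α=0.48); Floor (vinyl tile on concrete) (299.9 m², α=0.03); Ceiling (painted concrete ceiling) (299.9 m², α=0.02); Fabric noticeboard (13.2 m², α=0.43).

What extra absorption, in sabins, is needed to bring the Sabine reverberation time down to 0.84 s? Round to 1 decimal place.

128.2 sabins

Total absorption A₁ = 22.3*0.03 + 179.1*0.17 + 8.1*0.48 + 299.9*0.03 + 299.9*0.02 + 13.2*0.43
  = 0.669 + 30.447 + 3.888 + 8.997 + 5.998 + 5.676 = 55.675 m² sabins.
V = 959.584 m³. Required absorption A₂ = 0.161 × 959.584 / 0.84 = 183.920 sabins.
ΔA = A₂ − A₁ = 183.920 − 55.675 = 128.2 sabins.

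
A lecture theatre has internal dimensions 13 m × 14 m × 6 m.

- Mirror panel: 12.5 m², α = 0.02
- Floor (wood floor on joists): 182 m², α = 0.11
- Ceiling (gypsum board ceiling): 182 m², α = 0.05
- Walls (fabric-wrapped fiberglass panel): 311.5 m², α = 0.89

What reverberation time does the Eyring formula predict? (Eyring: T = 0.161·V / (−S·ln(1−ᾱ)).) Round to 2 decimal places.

S = Σ Sᵢ = 688.0 m².
Σ(Sᵢαᵢ) = 12.5·0.02 + 182·0.11 + 182·0.05 + 311.5·0.89 = 306.605.
ᾱ = 306.605 / 688.0 = 0.4456.
−S·ln(1−ᾱ) = −688.0 × ln(1 − 0.4456) = 405.830.
V = 13 × 14 × 6 = 1092 m³.
T = 0.161·V/[−S·ln(1−ᾱ)] = 0.161·1092/405.830 = 0.43 s.

0.43 sec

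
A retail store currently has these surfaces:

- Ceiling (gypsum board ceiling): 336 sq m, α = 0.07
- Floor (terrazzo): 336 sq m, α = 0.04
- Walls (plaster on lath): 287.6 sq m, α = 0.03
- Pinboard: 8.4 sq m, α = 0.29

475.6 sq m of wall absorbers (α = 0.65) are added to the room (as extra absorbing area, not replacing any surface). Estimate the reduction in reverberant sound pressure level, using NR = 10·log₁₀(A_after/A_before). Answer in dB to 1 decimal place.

Equivalent absorption area: A_before = 336*0.07 + 336*0.04 + 287.6*0.03 + 8.4*0.29 = 48.024 sq m.
Added absorption = 475.6 × 0.65 = 309.140 sabins.
New total A_after = 357.164 sabins.
Reduction = 10 log₁₀(A_after/A_before) = 10 log₁₀(7.4372) = 8.7 dB.

8.7 dB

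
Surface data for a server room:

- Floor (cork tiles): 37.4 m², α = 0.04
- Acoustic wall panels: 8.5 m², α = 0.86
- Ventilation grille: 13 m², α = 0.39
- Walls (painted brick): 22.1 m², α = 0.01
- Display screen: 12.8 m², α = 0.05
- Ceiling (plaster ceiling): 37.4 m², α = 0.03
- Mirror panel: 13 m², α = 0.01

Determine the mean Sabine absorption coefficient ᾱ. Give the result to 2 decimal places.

Total surface area S = 144.2 m².
Σ(Sᵢαᵢ) = 37.4·0.04 + 8.5·0.86 + 13·0.39 + 22.1·0.01 + 12.8·0.05 + 37.4·0.03 + 13·0.01 = 15.989.
ᾱ = A/S = 0.11.

0.11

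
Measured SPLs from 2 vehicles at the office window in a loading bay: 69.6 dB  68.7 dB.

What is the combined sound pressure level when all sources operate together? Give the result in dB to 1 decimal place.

72.2 dB

Converting to relative power and adding: 10^(69.6/10) + 10^(68.7/10) = 1.653e+07.
L_total = 10·log₁₀(1.653e+07) = 72.2 dB.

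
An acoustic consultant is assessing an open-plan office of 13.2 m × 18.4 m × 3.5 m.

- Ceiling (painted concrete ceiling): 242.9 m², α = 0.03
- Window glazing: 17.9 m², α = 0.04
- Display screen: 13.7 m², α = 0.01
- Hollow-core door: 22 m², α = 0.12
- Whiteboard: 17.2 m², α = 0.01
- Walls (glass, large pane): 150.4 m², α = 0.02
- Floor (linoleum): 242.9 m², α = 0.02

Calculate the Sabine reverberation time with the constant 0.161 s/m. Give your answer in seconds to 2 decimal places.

A = Σ Sᵢαᵢ = 242.9·0.03 + 17.9·0.04 + 13.7·0.01 + 22·0.12 + 17.2·0.01 + 150.4·0.02 + 242.9·0.02 = 18.818 sabins.
V = 13.2·18.4·3.5 = 850.08 m³.
T = 0.161 V/A = 0.161·850.08/18.818 = 7.27 s.

7.27 sec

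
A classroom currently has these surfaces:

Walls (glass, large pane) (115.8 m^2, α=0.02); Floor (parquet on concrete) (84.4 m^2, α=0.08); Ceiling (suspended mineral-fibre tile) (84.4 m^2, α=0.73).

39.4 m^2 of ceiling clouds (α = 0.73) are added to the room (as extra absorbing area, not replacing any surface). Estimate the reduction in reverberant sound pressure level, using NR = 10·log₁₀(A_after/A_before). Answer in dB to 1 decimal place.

1.5 dB

Equivalent absorption area: A_before = 115.8×0.02 + 84.4×0.08 + 84.4×0.73 = 70.680 m^2.
Treatment contributes 39.4·0.73 = 28.762 sabins.
A_after = 70.680 + 28.762 = 99.442 sabins.
Reduction = 10 log₁₀(A_after/A_before) = 10 log₁₀(1.4069) = 1.5 dB.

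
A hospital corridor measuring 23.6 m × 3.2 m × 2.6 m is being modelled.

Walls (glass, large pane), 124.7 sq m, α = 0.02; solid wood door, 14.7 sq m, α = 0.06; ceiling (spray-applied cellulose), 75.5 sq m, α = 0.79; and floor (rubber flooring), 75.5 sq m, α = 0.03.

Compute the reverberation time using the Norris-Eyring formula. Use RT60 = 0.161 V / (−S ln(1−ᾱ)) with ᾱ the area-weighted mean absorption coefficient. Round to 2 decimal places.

S = Σ Sᵢ = 290.4 sq m.
Absorption A = 124.7×0.02 + 14.7×0.06 + 75.5×0.79 + 75.5×0.03 = 65.286 sabins.
ᾱ = 65.286 / 290.4 = 0.2248.
Eyring denominator: −S ln(1−ᾱ) = 73.946.
V = 23.6 × 3.2 × 2.6 = 196.352 m³.
RT60 = 0.161 × 196.352 / 73.946 = 0.43 s.

0.43 s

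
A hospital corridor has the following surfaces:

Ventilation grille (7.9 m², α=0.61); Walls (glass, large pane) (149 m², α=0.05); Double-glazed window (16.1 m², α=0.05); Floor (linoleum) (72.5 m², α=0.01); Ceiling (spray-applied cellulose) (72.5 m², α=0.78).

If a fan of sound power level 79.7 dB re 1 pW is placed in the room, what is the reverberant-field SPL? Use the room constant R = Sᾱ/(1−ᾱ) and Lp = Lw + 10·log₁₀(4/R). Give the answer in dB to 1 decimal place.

Σ(Sᵢαᵢ) = 7.9·0.61 + 149·0.05 + 16.1·0.05 + 72.5·0.01 + 72.5·0.78 = 70.349; total area S = 318.0 m².
ᾱ = 70.349/318.0 = 0.2212; R = Sᾱ/(1−ᾱ) = 70.349/(1−0.2212) = 90.330 m².
Lp = 79.7 + 10·log₁₀(4/90.330) = 79.7 + (-13.54) = 66.2 dB.

66.2 dB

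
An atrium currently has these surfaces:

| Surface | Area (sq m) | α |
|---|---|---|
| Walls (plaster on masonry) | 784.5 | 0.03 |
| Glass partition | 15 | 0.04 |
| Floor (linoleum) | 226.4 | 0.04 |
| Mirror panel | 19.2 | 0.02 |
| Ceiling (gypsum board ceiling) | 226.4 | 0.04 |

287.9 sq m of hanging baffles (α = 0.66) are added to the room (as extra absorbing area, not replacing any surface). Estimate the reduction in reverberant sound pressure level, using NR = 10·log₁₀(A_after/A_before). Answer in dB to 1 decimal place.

7.4 dB

Equivalent absorption area: A_before = 784.5×0.03 + 15×0.04 + 226.4×0.04 + 19.2×0.02 + 226.4×0.04 = 42.631 sq m.
Added absorption = 287.9 × 0.66 = 190.014 sabins.
New total A_after = 232.645 sabins.
Reduction = 10 log₁₀(A_after/A_before) = 10 log₁₀(5.4572) = 7.4 dB.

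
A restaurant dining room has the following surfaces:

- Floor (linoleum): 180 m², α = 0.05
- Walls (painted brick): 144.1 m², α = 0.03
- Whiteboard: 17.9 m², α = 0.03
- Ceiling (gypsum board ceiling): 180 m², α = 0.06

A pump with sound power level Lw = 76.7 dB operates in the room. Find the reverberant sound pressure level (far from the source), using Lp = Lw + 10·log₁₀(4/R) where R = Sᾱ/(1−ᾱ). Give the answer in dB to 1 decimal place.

A = 24.660 sabins; S = 522.0 m².
ᾱ = 0.0472, so room constant R = A/(1−ᾱ) = 25.882 m².
Lp = Lw + 10 log₁₀(4/R) = 76.7 -8.11 = 68.6 dB.

68.6 dB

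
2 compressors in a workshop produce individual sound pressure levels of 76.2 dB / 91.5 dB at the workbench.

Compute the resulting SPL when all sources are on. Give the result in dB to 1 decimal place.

91.6 dB

Converting to relative power and adding: 10^(76.2/10) + 10^(91.5/10) = 1.454e+09.
L_total = 10·log₁₀(1.454e+09) = 91.6 dB.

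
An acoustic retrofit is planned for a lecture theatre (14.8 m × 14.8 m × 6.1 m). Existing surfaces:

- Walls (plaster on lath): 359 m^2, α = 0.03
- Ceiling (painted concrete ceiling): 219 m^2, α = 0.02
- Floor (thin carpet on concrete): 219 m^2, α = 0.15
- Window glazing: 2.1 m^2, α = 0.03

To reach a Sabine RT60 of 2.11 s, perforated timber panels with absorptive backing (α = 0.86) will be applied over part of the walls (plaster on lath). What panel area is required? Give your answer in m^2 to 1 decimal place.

Total absorption A₁ = 359×0.03 + 219×0.02 + 219×0.15 + 2.1×0.03
  = 10.770 + 4.380 + 32.850 + 0.063 = 48.063 m^2 sabins.
V = 1336.144 m³. Target absorption A₂ = 0.161 × 1336.144 / 2.11 = 101.952 sabins.
ΔA needed = 101.952 − 48.063 = 53.889 sabins.
Net gain per m^2: Δα = 0.86 − 0.03 = 0.83.
Panel area = 53.889 / 0.83 = 64.9 m^2.

64.9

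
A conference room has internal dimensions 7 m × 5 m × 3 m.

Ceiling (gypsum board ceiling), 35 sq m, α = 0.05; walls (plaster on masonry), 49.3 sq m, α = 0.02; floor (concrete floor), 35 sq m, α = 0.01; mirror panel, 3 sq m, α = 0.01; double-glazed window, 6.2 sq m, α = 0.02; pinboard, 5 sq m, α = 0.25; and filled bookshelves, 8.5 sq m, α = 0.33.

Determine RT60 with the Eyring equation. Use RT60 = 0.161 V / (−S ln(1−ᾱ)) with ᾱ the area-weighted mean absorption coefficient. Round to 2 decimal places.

S = Σ Sᵢ = 142.0 sq m.
Absorption A = 35·0.05 + 49.3·0.02 + 35·0.01 + 3·0.01 + 6.2·0.02 + 5·0.25 + 8.5·0.33 = 7.295 sabins.
Mean coefficient ᾱ = A/S = 0.0514.
Eyring denominator: −S ln(1−ᾱ) = 7.493.
V = 7 × 5 × 3 = 105 m³.
T = 0.161·V/[−S·ln(1−ᾱ)] = 0.161·105/7.493 = 2.26 s.

2.26 seconds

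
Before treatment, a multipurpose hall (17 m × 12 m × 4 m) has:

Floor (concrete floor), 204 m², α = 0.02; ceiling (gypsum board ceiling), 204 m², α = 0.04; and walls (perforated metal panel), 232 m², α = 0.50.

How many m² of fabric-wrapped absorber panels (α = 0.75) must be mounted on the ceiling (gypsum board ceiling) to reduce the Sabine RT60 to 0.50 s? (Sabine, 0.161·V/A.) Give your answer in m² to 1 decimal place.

Total absorption A₁ = 204×0.02 + 204×0.04 + 232×0.50
  = 4.080 + 8.160 + 116.000 = 128.240 m² sabins.
Required A₂ = 0.161·816/0.50 = 262.752 sabins.
ΔA needed = 262.752 − 128.240 = 134.512 sabins.
Each m² of panel replacing the ceiling (gypsum board ceiling) adds (0.75 − 0.04) = 0.71 sabins.
Area = ΔA/Δα = 134.512/0.71 = 189.5 m².

189.5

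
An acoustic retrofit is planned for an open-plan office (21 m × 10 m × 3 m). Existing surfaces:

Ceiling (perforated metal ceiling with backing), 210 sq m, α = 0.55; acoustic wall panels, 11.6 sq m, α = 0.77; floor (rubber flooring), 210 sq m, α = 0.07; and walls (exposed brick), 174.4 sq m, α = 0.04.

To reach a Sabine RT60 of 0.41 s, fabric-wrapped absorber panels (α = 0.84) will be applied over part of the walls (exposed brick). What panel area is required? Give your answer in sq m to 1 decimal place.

A₁ = Σ Sᵢαᵢ = 210·0.55 + 11.6·0.77 + 210·0.07 + 174.4·0.04 = 146.108 sabins.
V = 630 m³. Target absorption A₂ = 0.161 × 630 / 0.41 = 247.390 sabins.
Absorption to add: 247.390 − 146.108 = 101.282 sabins.
Each sq m of panel replacing the walls (exposed brick) adds (0.84 − 0.04) = 0.80 sabins.
Area = ΔA/Δα = 101.282/0.80 = 126.6 sq m.

126.6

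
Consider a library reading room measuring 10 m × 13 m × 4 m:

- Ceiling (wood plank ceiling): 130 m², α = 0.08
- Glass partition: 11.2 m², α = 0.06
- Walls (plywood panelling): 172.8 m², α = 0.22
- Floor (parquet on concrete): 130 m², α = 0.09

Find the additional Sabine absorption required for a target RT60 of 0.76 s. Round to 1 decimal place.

Summing Sᵢαᵢ: 10.400 + 0.672 + 38.016 + 11.700 → A₁ = 60.788 sabins.
For T = 0.76 s, need A₂ = 0.161·V/T = 0.161·520/0.76 = 110.158 sabins.
Additional absorption ΔA = 110.158 − 60.788 = 49.4 sabins.

49.4 sabins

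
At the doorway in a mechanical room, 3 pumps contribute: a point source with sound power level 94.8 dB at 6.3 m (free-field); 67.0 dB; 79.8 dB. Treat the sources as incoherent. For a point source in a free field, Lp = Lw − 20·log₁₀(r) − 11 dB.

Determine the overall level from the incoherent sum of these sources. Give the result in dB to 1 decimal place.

Source at 6.3 m: Lp = 94.8 − 20·log₁₀(6.3) − 11 = 67.8 dB.
Σ 10^(Lᵢ/10) = 1.065e+08.
Back to dB: 10·log₁₀ Σ = 80.3 dB.

80.3 dB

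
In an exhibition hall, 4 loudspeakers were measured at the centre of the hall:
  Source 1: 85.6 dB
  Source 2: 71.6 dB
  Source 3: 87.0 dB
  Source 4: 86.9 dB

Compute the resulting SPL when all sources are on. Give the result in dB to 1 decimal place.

91.4 dB

Converting to relative power and adding: 10^(85.6/10) + 10^(71.6/10) + 10^(87.0/10) + 10^(86.9/10) = 1.368e+09.
Back to dB: 10·log₁₀ Σ = 91.4 dB.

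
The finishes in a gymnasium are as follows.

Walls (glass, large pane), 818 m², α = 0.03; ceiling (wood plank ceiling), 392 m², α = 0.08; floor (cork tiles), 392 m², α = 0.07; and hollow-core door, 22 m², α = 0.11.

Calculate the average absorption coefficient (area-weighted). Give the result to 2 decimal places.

S = Σ Sᵢ = 818 + 392 + 392 + 22 = 1624.0 m².
A = 818×0.03 + 392×0.08 + 392×0.07 + 22×0.11 = 85.760 sabins.
ᾱ = A/S = 0.05.

0.05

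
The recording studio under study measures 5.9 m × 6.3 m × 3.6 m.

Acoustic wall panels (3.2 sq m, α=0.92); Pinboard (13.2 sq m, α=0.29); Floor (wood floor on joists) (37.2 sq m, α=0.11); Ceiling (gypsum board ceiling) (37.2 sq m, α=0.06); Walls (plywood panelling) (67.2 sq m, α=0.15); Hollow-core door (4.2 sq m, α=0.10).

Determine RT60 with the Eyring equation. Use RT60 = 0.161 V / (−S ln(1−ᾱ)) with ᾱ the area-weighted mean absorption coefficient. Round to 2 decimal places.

0.84 s

Total surface area S = 3.2 + 13.2 + 37.2 + 37.2 + 67.2 + 4.2 = 162.2 sq m.
Σ(Sᵢαᵢ) = 3.2·0.92 + 13.2·0.29 + 37.2·0.11 + 37.2·0.06 + 67.2·0.15 + 4.2·0.10 = 23.596.
ᾱ = 23.596 / 162.2 = 0.1455.
Eyring denominator: −S ln(1−ᾱ) = 25.504.
V = 5.9 × 6.3 × 3.6 = 133.812 m³.
T = 0.161·V/[−S·ln(1−ᾱ)] = 0.161·133.812/25.504 = 0.84 s.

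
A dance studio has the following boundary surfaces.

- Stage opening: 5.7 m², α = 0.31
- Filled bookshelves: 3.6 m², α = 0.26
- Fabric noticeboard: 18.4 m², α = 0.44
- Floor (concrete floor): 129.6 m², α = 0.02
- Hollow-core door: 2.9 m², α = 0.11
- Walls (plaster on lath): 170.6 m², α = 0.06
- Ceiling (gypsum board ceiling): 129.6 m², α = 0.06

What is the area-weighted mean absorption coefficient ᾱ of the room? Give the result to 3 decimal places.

S = Σ Sᵢ = 5.7 + 3.6 + 18.4 + 129.6 + 2.9 + 170.6 + 129.6 = 460.4 m².
A = 5.7·0.31 + 3.6·0.26 + 18.4·0.44 + 129.6·0.02 + 2.9·0.11 + 170.6·0.06 + 129.6·0.06 = 31.722 sabins.
ᾱ = 31.722 / 460.4 = 0.069.

0.069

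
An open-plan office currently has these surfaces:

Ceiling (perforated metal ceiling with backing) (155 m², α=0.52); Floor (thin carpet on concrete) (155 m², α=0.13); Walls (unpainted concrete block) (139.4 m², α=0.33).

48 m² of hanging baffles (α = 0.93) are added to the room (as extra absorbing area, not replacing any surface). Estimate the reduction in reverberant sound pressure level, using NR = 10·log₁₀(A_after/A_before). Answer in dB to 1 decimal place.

1.2 dB

A_before = Σ Sᵢαᵢ = 155*0.52 + 155*0.13 + 139.4*0.33 = 146.752 sabins.
Added absorption = 48 × 0.93 = 44.640 sabins.
A_after = 146.752 + 44.640 = 191.392 sabins.
Reduction = 10 log₁₀(A_after/A_before) = 10 log₁₀(1.3042) = 1.2 dB.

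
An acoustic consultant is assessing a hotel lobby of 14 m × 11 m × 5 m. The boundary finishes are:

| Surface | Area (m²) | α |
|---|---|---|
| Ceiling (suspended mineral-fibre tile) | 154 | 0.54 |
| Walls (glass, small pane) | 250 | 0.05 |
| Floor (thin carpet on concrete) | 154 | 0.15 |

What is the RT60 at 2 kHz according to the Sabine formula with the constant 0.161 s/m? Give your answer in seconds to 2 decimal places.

Equivalent absorption area: A = 154*0.54 + 250*0.05 + 154*0.15 = 118.760 m².
Volume V = 14 × 11 × 5 = 770 m³.
T = 0.161 V/A = 0.161·770/118.760 = 1.04 s.

1.04 sec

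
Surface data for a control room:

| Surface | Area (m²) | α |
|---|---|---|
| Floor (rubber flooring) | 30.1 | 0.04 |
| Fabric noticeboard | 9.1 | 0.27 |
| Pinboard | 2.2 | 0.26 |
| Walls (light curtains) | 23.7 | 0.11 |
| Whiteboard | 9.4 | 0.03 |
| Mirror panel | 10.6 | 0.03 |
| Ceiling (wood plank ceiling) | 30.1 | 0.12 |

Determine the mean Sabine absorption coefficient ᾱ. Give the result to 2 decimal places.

0.10

Total surface area S = 115.2 m².
Weighted sum Σ Sα = 11.052.
ᾱ = A/S = 0.10.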